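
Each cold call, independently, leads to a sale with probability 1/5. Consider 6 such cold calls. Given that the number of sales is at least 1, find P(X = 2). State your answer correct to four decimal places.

X ~ Binomial(6, 0.20). Want P(X=2 | X≥1) = P(X=2) / P(X≥1).
P(X=2) = C(6,2)·0.20^2·0.80^4 = 0.245760
P(X≥1) = 1 − 0.262144 = 0.737856
Ratio = 0.245760 / 0.737856 = 0.333073

0.3331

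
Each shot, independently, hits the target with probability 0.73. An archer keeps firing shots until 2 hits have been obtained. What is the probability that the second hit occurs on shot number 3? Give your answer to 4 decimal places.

0.2878

Y = trial on which the second success occurs; negative binomial, r=2, p=0.73.
P(Y=3) = C(2,1) · p^2 · (1−p)^1
= 2 · 0.5329 · 0.27 = 0.287766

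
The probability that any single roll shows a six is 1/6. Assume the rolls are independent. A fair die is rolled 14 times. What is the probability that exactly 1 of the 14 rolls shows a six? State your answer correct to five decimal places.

0.21808

X ~ Binomial(n=14, p=0.166667).
P(X=1) = C(14,1) · p^1 · (1−p)^13
= 14 · 0.16667 · 0.093464 = 0.2180824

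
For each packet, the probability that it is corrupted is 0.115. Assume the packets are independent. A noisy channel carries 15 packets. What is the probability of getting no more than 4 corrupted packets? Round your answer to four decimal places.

X ~ Binomial(15, 0.115); P(X ≤ 4) = Σ C(15,k) p^k (1−p)^(15−k) over k:
  k=0: C(15,0)·0.115^0·0.885^15 = 0.160011
  k=1: C(15,1)·0.115^1·0.885^14 = 0.311885
  k=2: C(15,2)·0.115^2·0.885^13 = 0.283692
  k=3: C(15,3)·0.115^3·0.885^12 = 0.159744
  k=4: C(15,4)·0.115^4·0.885^11 = 0.062273
Total = 0.977605

0.9776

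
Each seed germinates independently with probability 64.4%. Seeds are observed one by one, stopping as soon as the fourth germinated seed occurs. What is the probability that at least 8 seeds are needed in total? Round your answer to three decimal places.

0.210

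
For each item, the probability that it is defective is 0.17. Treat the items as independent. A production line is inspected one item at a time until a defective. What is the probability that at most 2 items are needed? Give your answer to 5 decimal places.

0.31110

Y = number of items to the first success; geometric, p = 0.17.
P(Y ≤ 2) = 1 − (1−p)^2 = 1 − 0.6889000 = 0.3111000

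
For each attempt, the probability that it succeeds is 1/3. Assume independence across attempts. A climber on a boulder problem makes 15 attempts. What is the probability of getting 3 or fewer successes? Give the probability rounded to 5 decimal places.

X ~ Binomial(15, 0.333333); P(X ≤ 3) = Σ C(15,k) p^k (1−p)^(15−k) over k:
  k=0: C(15,0)·0.333333^0·0.666667^15 = 0.0022837
  k=1: C(15,1)·0.333333^1·0.666667^14 = 0.0171274
  k=2: C(15,2)·0.333333^2·0.666667^13 = 0.0599460
  k=3: C(15,3)·0.333333^3·0.666667^12 = 0.1298831
Total = 0.2092402

0.20924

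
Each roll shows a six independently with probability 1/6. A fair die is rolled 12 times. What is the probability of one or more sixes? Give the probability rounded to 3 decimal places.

0.888

P(at least one) = 1 − P(none) = 1 − (1 − 0.166667)^12
= 1 − 0.11216 = 0.88784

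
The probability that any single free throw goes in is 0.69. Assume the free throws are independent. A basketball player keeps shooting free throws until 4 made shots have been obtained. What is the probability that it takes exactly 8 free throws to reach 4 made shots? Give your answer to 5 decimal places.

0.07327

Y = trial on which the fourth success occurs; negative binomial, r=4, p=0.69.
P(Y=8) = C(7,3) · p^4 · (1−p)^4
= 35 · 0.22667 · 0.0092352 = 0.0732675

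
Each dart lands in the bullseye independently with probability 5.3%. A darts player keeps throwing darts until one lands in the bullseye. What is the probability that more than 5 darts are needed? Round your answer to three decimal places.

Y = number of darts to the first success; geometric, p = 0.053.
P(Y > 5) = P(first 5 all fail) = (1−p)^5 = 0.76164

0.762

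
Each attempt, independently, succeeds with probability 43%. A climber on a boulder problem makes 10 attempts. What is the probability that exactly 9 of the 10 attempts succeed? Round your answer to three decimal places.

0.003

X ~ Binomial(n=10, p=0.43).
P(X=9) = C(10,9) · p^9 · (1−p)^1
= 10 · 0.00050259 · 0.57 = 0.00286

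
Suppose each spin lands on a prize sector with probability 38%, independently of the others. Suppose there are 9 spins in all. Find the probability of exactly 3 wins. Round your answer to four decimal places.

X ~ Binomial(n=9, p=0.38).
P(X=3) = C(9,3) · p^3 · (1−p)^6
= 84 · 0.054872 · 0.0568 = 0.261806

0.2618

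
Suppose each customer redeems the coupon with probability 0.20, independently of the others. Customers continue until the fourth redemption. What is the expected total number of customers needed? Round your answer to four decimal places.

Y = total customers until the fourth success; negative binomial with r=4, p=0.20.
E[Y] = r / p = 4 / 0.20 = 20.000000

20.0000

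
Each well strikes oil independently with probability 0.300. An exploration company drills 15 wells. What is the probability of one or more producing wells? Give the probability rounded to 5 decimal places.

P(at least one) = 1 − P(none) = 1 − (1 − 0.30)^15
= 1 − 0.0047476 = 0.9952524

0.99525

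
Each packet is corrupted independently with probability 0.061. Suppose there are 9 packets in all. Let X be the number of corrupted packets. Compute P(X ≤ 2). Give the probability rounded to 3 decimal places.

X ~ Binomial(9, 0.061); P(X ≤ 2) = Σ C(9,k) p^k (1−p)^(9−k) over k:
  k=0: C(9,0)·0.061^0·0.939^9 = 0.56753
  k=1: C(9,1)·0.061^1·0.939^8 = 0.33182
  k=2: C(9,2)·0.061^2·0.939^7 = 0.08622
Total = 0.98557

0.986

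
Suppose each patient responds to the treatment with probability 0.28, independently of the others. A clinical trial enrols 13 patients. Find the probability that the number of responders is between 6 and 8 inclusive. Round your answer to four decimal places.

0.1246

X ~ Binomial(13, 0.28); P(6 ≤ X ≤ 8) = Σ C(13,k) p^k (1−p)^(13−k) over k:
  k=6: C(13,6)·0.28^6·0.72^7 = 0.082946
  k=7: C(13,7)·0.28^7·0.72^6 = 0.032257
  k=8: C(13,8)·0.28^8·0.72^5 = 0.009408
Total = 0.124610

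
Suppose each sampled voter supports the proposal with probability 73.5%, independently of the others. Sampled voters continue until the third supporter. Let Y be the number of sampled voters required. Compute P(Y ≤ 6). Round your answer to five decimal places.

0.95393

Finishing within 6 sampled voters ⇔ at least 3 successes in the first 6. With X ~ Binomial(6, 0.735), P(Y ≤ 6) = 1 − P(X ≤ 2).
  k=0: C(6,0)·0.735^0·0.265^6 = 0.0003463
  k=1: C(6,1)·0.735^1·0.265^5 = 0.0057633
  k=2: C(6,2)·0.735^2·0.265^4 = 0.0399622
1 − 0.0460718 = 0.9539282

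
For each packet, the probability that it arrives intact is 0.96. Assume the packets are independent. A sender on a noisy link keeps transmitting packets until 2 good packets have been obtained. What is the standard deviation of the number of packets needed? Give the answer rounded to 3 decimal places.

Y = total packets until the second success; negative binomial with r=2, p=0.96.
SD(Y) = √[r(1−p)/p²] = √(0.08681) = 0.29463

0.295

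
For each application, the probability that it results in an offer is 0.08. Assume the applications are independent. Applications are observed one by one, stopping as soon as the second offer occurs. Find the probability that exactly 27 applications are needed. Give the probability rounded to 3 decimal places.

0.021

Y = trial on which the second success occurs; negative binomial, r=2, p=0.08.
P(Y=27) = C(26,1) · p^2 · (1−p)^25
= 26 · 0.0064 · 0.12436 = 0.02069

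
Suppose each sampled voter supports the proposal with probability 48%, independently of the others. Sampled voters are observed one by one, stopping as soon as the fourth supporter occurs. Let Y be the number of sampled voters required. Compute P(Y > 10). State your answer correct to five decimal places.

Needing more than 10 sampled voters ⇔ fewer than 4 successes in the first 10. With X ~ Binomial(10, 0.48), P(Y > 10) = P(X ≤ 3).
  k=0: C(10,0)·0.48^0·0.52^10 = 0.0014456
  k=1: C(10,1)·0.48^1·0.52^9 = 0.0133435
  k=2: C(10,2)·0.48^2·0.52^8 = 0.0554270
  k=3: C(10,3)·0.48^3·0.52^7 = 0.1364358
P(X ≤ 3) = 0.2066520

0.20665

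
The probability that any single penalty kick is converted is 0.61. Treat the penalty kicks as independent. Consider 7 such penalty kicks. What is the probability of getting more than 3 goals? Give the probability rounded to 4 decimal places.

X ~ Binomial(7, 0.61); P(X ≥ 4) = Σ C(7,k) p^k (1−p)^(7−k) over k:
  k=4: C(7,4)·0.61^4·0.39^3 = 0.287463
  k=5: C(7,5)·0.61^5·0.39^2 = 0.269773
  k=6: C(7,6)·0.61^6·0.39^1 = 0.140651
  k=7: C(7,7)·0.61^7·0.39^0 = 0.031427
Total = 0.729313

0.7293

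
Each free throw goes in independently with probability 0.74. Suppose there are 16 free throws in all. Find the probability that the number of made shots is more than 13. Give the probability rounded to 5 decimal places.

X ~ Binomial(16, 0.74); P(X ≥ 14) = Σ C(16,k) p^k (1−p)^(16−k) over k:
  k=14: C(16,14)·0.74^14·0.26^2 = 0.1197766
  k=15: C(16,15)·0.74^15·0.26^1 = 0.0454537
  k=16: C(16,16)·0.74^16·0.26^0 = 0.0080855
Total = 0.1733158

0.17332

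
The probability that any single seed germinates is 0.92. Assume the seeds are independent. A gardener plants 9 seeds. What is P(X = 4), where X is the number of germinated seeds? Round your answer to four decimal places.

0.0003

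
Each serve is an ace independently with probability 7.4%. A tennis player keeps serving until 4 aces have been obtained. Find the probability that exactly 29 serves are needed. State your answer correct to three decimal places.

0.014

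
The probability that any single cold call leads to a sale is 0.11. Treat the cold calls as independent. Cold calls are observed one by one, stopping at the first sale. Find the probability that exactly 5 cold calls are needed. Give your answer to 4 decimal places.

Geometric (trials to first success), p = 0.11.
P(Y = 5) = (1−p)^4 · p = 0.62742 · 0.11 = 0.069016

0.0690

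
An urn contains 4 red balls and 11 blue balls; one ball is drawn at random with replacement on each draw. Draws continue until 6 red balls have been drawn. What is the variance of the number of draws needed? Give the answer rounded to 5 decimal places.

61.87500

Y = total draws until the sixth success; negative binomial with r=6, p=0.266667.
Var(Y) = r(1−p)/p² = 6·0.733333 / 0.266667² = 61.8750000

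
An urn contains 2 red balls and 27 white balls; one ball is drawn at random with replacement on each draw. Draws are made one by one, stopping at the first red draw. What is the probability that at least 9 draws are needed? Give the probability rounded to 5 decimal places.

Y = number of draws to the first success; geometric, p = 0.068966.
P(Y > 8) = P(first 8 all fail) = (1−p)^8 = 0.5645808

0.56458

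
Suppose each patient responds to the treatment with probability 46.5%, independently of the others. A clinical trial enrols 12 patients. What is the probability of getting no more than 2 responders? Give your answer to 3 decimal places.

0.034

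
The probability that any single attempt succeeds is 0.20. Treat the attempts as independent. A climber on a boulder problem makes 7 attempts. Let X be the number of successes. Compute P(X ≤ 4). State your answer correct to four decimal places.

0.9953

X ~ Binomial(7, 0.20); P(X ≤ 4) = Σ C(7,k) p^k (1−p)^(7−k) over k:
  k=0: C(7,0)·0.20^0·0.80^7 = 0.209715
  k=1: C(7,1)·0.20^1·0.80^6 = 0.367002
  k=2: C(7,2)·0.20^2·0.80^5 = 0.275251
  k=3: C(7,3)·0.20^3·0.80^4 = 0.114688
  k=4: C(7,4)·0.20^4·0.80^3 = 0.028672
Total = 0.995328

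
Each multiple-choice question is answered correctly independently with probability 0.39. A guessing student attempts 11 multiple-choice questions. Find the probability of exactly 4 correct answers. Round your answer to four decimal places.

0.2399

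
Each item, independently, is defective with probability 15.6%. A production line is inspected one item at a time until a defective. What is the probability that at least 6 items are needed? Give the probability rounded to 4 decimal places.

Y = number of items to the first success; geometric, p = 0.156.
P(Y > 5) = P(first 5 all fail) = (1−p)^5 = 0.428265

0.4283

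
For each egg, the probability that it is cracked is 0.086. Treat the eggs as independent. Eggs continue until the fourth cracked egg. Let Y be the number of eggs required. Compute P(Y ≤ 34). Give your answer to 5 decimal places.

Finishing within 34 eggs ⇔ at least 4 successes in the first 34. With X ~ Binomial(34, 0.086), P(Y ≤ 34) = 1 − P(X ≤ 3).
  k=0: C(34,0)·0.086^0·0.914^34 = 0.0470079
  k=1: C(34,1)·0.086^1·0.914^33 = 0.1503841
  k=2: C(34,2)·0.086^2·0.914^32 = 0.2334737
  k=3: C(34,3)·0.086^3·0.914^31 = 0.2343252
1 − 0.6651909 = 0.3348091

0.33481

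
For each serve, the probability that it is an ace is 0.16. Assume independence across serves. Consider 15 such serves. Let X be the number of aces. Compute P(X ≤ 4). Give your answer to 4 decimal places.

X ~ Binomial(15, 0.16); P(X ≤ 4) = Σ C(15,k) p^k (1−p)^(15−k) over k:
  k=0: C(15,0)·0.16^0·0.84^15 = 0.073146
  k=1: C(15,1)·0.16^1·0.84^14 = 0.208988
  k=2: C(15,2)·0.16^2·0.84^13 = 0.278651
  k=3: C(15,3)·0.16^3·0.84^12 = 0.229997
  k=4: C(15,4)·0.16^4·0.84^11 = 0.131427
Total = 0.922209

0.9222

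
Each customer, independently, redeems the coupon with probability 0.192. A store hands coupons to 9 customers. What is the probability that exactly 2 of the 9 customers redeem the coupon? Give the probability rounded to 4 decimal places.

0.2984

X ~ Binomial(n=9, p=0.192).
P(X=2) = C(9,2) · p^2 · (1−p)^7
= 36 · 0.036864 · 0.22484 = 0.298390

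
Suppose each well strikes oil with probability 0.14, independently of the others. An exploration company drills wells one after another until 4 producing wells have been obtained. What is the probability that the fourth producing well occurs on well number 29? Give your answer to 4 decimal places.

0.0290

Y = trial on which the fourth success occurs; negative binomial, r=4, p=0.14.
P(Y=29) = C(28,3) · p^4 · (1−p)^25
= 3276 · 0.00038416 · 0.023039 = 0.028995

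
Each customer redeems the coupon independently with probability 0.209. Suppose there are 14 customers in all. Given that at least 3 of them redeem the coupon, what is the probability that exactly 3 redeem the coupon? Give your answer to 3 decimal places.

X ~ Binomial(14, 0.209). Want P(X=3 | X≥3) = P(X=3) / P(X≥3).
P(X=3) = C(14,3)·0.209^3·0.791^11 = 0.25205
P(X≥3) = 1 − 0.03754 − 0.13886 − 0.23848 = 0.58512
Ratio = 0.25205 / 0.58512 = 0.43076

0.431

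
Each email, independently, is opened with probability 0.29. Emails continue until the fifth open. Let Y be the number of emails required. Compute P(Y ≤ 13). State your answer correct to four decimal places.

0.3160

Finishing within 13 emails ⇔ at least 5 successes in the first 13. With X ~ Binomial(13, 0.29), P(Y ≤ 13) = 1 − P(X ≤ 4).
  k=0: C(13,0)·0.29^0·0.71^13 = 0.011651
  k=1: C(13,1)·0.29^1·0.71^12 = 0.061865
  k=2: C(13,2)·0.29^2·0.71^11 = 0.151612
  k=3: C(13,3)·0.29^3·0.71^10 = 0.227062
  k=4: C(13,4)·0.29^4·0.71^9 = 0.231859
1 − 0.684047 = 0.315953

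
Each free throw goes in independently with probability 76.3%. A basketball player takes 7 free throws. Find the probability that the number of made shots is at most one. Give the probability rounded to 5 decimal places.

X ~ Binomial(7, 0.763); P(X ≤ 1) = Σ C(7,k) p^k (1−p)^(7−k) over k:
  k=0: C(7,0)·0.763^0·0.237^7 = 0.0000420
  k=1: C(7,1)·0.763^1·0.237^6 = 0.0009465
Total = 0.0009885

0.00099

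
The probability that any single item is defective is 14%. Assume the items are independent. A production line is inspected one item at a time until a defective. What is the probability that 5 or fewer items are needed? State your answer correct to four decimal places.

0.5296

Y = number of items to the first success; geometric, p = 0.14.
P(Y ≤ 5) = 1 − (1−p)^5 = 1 − 0.470427 = 0.529573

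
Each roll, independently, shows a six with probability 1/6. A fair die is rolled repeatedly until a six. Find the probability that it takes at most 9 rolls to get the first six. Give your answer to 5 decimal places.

Y = number of rolls to the first success; geometric, p = 0.166667.
P(Y ≤ 9) = 1 − (1−p)^9 = 1 − 0.1938067 = 0.8061933

0.80619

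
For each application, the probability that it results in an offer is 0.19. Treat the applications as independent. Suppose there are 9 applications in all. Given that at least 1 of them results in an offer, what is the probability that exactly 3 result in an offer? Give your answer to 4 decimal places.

0.1915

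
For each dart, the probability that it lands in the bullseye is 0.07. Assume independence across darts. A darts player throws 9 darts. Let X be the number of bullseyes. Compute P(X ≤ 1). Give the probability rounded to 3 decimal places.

X ~ Binomial(9, 0.07); P(X ≤ 1) = Σ C(9,k) p^k (1−p)^(9−k) over k:
  k=0: C(9,0)·0.07^0·0.93^9 = 0.52041
  k=1: C(9,1)·0.07^1·0.93^8 = 0.35254
Total = 0.87295

0.873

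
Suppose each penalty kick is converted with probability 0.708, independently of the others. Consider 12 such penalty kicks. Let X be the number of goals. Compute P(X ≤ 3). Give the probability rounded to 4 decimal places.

X ~ Binomial(12, 0.708); P(X ≤ 3) = Σ C(12,k) p^k (1−p)^(12−k) over k:
  k=0: C(12,0)·0.708^0·0.292^12 = 0.000000
  k=1: C(12,1)·0.708^1·0.292^11 = 0.000011
  k=2: C(12,2)·0.708^2·0.292^10 = 0.000149
  k=3: C(12,3)·0.708^3·0.292^9 = 0.001205
Total = 0.001366

0.0014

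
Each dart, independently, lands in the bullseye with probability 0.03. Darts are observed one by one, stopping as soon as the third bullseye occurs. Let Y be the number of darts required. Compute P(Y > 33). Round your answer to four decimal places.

Needing more than 33 darts ⇔ fewer than 3 successes in the first 33. With X ~ Binomial(33, 0.03), P(Y > 33) = P(X ≤ 2).
  k=0: C(33,0)·0.03^0·0.97^33 = 0.365988
  k=1: C(33,1)·0.03^1·0.97^32 = 0.373534
  k=2: C(33,2)·0.03^2·0.97^31 = 0.184842
P(X ≤ 2) = 0.924365

0.9244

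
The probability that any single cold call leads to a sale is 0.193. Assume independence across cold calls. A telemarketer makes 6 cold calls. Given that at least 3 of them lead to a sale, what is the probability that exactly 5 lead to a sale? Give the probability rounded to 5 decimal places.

X ~ Binomial(6, 0.193). Want P(X=5 | X≥3) = P(X=5) / P(X≥3).
P(X=5) = C(6,5)·0.193^5·0.807^1 = 0.0012966
P(X≥3) = 1 − 0.2762112 − 0.3963476 − 0.2369736 = 0.0904676
Ratio = 0.0012966 / 0.0904676 = 0.0143324

0.01433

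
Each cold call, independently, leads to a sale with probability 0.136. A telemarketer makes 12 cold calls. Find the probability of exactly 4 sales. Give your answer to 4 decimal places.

X ~ Binomial(n=12, p=0.136).
P(X=4) = C(12,4) · p^4 · (1−p)^8
= 495 · 0.0003421 · 0.31053 = 0.052586

0.0526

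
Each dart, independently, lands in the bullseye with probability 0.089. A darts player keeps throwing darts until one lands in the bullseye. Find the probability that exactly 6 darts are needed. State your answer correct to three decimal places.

Geometric (trials to first success), p = 0.089.
P(Y = 6) = (1−p)^5 · p = 0.62747 · 0.089 = 0.05584

0.056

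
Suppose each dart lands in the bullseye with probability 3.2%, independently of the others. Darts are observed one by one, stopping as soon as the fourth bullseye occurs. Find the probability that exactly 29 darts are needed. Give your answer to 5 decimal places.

Y = trial on which the fourth success occurs; negative binomial, r=4, p=0.032.
P(Y=29) = C(28,3) · p^4 · (1−p)^25
= 3276 · 1.0486e-06 · 0.44349 = 0.0015234

0.00152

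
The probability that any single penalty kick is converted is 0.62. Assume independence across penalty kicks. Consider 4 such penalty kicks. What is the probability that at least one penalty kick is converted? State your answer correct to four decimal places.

0.9791

P(at least one) = 1 − P(none) = 1 − (1 − 0.62)^4
= 1 − 0.020851 = 0.979149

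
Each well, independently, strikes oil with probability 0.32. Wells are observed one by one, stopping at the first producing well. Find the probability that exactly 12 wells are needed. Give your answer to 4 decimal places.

Geometric (trials to first success), p = 0.32.
P(Y = 12) = (1−p)^11 · p = 0.014375 · 0.32 = 0.004600

0.0046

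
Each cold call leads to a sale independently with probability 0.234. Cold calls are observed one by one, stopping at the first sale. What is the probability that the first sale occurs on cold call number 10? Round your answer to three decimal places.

Geometric (trials to first success), p = 0.234.
P(Y = 10) = (1−p)^9 · p = 0.090794 · 0.234 = 0.02125

0.021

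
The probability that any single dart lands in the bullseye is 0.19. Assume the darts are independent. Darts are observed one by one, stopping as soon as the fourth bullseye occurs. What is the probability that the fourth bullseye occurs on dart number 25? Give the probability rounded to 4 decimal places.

0.0316

Y = trial on which the fourth success occurs; negative binomial, r=4, p=0.19.
P(Y=25) = C(24,3) · p^4 · (1−p)^21
= 2024 · 0.0013032 · 0.011973 = 0.031580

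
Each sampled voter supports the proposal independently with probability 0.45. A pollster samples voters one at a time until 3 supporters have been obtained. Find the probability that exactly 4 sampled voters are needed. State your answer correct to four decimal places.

Y = trial on which the third success occurs; negative binomial, r=3, p=0.45.
P(Y=4) = C(3,2) · p^3 · (1−p)^1
= 3 · 0.091125 · 0.55 = 0.150356

0.1504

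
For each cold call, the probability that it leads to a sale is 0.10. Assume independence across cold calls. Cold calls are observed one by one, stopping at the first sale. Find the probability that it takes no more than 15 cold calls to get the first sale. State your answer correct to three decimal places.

Y = number of cold calls to the first success; geometric, p = 0.10.
P(Y ≤ 15) = 1 − (1−p)^15 = 1 − 0.20589 = 0.79411

0.794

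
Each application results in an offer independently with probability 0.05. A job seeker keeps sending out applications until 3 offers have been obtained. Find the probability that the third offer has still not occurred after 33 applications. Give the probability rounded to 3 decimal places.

Needing more than 33 applications ⇔ fewer than 3 successes in the first 33. With X ~ Binomial(33, 0.05), P(Y > 33) = P(X ≤ 2).
  k=0: C(33,0)·0.05^0·0.95^33 = 0.18403
  k=1: C(33,1)·0.05^1·0.95^32 = 0.31962
  k=2: C(33,2)·0.05^2·0.95^31 = 0.26916
P(X ≤ 2) = 0.77281

0.773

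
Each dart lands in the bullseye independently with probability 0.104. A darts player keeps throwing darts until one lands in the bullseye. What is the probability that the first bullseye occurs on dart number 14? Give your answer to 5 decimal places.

0.02495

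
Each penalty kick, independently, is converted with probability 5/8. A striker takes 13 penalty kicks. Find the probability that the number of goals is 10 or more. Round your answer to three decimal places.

X ~ Binomial(13, 0.625); P(X ≥ 10) = Σ C(13,k) p^k (1−p)^(13−k) over k:
  k=10: C(13,10)·0.625^10·0.375^3 = 0.13717
  k=11: C(13,11)·0.625^11·0.375^2 = 0.06235
  k=12: C(13,12)·0.625^12·0.375^1 = 0.01732
  k=13: C(13,13)·0.625^13·0.375^0 = 0.00222
Total = 0.21906

0.219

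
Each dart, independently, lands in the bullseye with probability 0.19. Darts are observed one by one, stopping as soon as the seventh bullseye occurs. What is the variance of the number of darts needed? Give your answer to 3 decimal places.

Y = total darts until the seventh success; negative binomial with r=7, p=0.19.
Var(Y) = r(1−p)/p² = 7·0.81 / 0.19² = 157.06371

157.064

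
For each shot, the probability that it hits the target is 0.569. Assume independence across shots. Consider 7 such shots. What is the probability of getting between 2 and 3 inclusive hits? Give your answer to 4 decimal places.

0.3236

X ~ Binomial(7, 0.569); P(2 ≤ X ≤ 3) = Σ C(7,k) p^k (1−p)^(7−k) over k:
  k=2: C(7,2)·0.569^2·0.431^5 = 0.101118
  k=3: C(7,3)·0.569^3·0.431^4 = 0.222492
Total = 0.323610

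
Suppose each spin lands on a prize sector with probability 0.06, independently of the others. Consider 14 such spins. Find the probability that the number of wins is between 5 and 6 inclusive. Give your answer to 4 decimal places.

X ~ Binomial(14, 0.06); P(5 ≤ X ≤ 6) = Σ C(14,k) p^k (1−p)^(14−k) over k:
  k=5: C(14,5)·0.06^5·0.94^9 = 0.000892
  k=6: C(14,6)·0.06^6·0.94^8 = 0.000085
Total = 0.000977

0.0010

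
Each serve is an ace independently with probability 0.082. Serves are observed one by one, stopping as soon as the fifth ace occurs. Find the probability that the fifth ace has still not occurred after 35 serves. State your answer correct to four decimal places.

0.8446

Needing more than 35 serves ⇔ fewer than 5 successes in the first 35. With X ~ Binomial(35, 0.082), P(Y > 35) = P(X ≤ 4).
  k=0: C(35,0)·0.082^0·0.918^35 = 0.050060
  k=1: C(35,1)·0.082^1·0.918^34 = 0.156507
  k=2: C(35,2)·0.082^2·0.918^33 = 0.237658
  k=3: C(35,3)·0.082^3·0.918^32 = 0.233516
  k=4: C(35,4)·0.082^4·0.918^31 = 0.166870
P(X ≤ 4) = 0.844612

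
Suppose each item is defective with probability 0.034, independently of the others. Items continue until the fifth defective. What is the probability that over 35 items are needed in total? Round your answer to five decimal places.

0.99370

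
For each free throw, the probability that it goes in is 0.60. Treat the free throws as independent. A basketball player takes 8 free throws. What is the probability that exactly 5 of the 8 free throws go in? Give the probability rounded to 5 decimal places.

0.27869

X ~ Binomial(n=8, p=0.60).
P(X=5) = C(8,5) · p^5 · (1−p)^3
= 56 · 0.07776 · 0.064 = 0.2786918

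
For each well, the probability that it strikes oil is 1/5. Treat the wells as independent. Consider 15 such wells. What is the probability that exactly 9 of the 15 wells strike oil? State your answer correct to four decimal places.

0.0007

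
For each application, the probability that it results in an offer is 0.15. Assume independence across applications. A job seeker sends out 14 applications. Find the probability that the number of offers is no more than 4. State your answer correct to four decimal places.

X ~ Binomial(14, 0.15); P(X ≤ 4) = Σ C(14,k) p^k (1−p)^(14−k) over k:
  k=0: C(14,0)·0.15^0·0.85^14 = 0.102770
  k=1: C(14,1)·0.15^1·0.85^13 = 0.253902
  k=2: C(14,2)·0.15^2·0.85^12 = 0.291240
  k=3: C(14,3)·0.15^3·0.85^11 = 0.205581
  k=4: C(14,4)·0.15^4·0.85^10 = 0.099767
Total = 0.953260

0.9533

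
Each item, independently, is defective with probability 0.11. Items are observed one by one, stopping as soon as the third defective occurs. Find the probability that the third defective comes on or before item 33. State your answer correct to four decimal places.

0.7191

Finishing within 33 items ⇔ at least 3 successes in the first 33. With X ~ Binomial(33, 0.11), P(Y ≤ 33) = 1 − P(X ≤ 2).
  k=0: C(33,0)·0.11^0·0.89^33 = 0.021373
  k=1: C(33,1)·0.11^1·0.89^32 = 0.087174
  k=2: C(33,2)·0.11^2·0.89^31 = 0.172389
1 − 0.280936 = 0.719064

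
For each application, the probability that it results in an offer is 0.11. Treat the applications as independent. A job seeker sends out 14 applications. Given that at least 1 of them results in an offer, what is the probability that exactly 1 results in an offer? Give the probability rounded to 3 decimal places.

0.421

X ~ Binomial(14, 0.11). Want P(X=1 | X≥1) = P(X=1) / P(X≥1).
P(X=1) = C(14,1)·0.11^1·0.89^13 = 0.33853
P(X≥1) = 1 − 0.19564 = 0.80436
Ratio = 0.33853 / 0.80436 = 0.42086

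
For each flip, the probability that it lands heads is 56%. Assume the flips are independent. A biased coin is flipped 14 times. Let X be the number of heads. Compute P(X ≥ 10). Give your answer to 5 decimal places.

0.18680

X ~ Binomial(14, 0.56); P(X ≥ 10) = Σ C(14,k) p^k (1−p)^(14−k) over k:
  k=10: C(14,10)·0.56^10·0.44^4 = 0.1137955
  k=11: C(14,11)·0.56^11·0.44^3 = 0.0526657
  k=12: C(14,12)·0.56^12·0.44^2 = 0.0167573
  k=13: C(14,13)·0.56^13·0.44^1 = 0.0032811
  k=14: C(14,14)·0.56^14·0.44^0 = 0.0002983
Total = 0.1867979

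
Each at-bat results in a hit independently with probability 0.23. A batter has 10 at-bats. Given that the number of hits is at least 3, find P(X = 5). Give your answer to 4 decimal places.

0.1061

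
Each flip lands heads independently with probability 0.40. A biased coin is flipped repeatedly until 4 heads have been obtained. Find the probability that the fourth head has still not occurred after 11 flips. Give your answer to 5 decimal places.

0.29628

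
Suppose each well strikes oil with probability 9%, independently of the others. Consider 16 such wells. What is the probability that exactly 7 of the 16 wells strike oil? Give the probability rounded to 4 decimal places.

X ~ Binomial(n=16, p=0.09).
P(X=7) = C(16,7) · p^7 · (1−p)^9
= 11440 · 4.783e-08 · 0.42793 = 0.000234

0.0002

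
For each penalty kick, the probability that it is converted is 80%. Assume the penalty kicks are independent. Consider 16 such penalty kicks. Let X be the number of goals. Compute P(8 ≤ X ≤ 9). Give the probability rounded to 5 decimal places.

0.02518

X ~ Binomial(16, 0.80); P(8 ≤ X ≤ 9) = Σ C(16,k) p^k (1−p)^(16−k) over k:
  k=8: C(16,8)·0.80^8·0.20^8 = 0.0055276
  k=9: C(16,9)·0.80^9·0.20^7 = 0.0196538
Total = 0.0251814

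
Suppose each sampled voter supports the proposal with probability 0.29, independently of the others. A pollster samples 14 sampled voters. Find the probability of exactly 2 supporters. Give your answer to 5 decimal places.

X ~ Binomial(n=14, p=0.29).
P(X=2) = C(14,2) · p^2 · (1−p)^12
= 91 · 0.0841 · 0.01641 = 0.1255849

0.12558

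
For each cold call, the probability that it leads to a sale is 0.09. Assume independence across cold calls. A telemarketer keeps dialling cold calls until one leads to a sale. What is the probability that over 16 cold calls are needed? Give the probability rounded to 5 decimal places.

0.22114

Y = number of cold calls to the first success; geometric, p = 0.09.
P(Y > 16) = P(first 16 all fail) = (1−p)^16 = 0.2211374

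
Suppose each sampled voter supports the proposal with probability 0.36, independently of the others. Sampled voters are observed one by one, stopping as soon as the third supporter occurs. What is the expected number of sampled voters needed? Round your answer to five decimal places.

Y = total sampled voters until the third success; negative binomial with r=3, p=0.36.
E[Y] = r / p = 3 / 0.36 = 8.3333333

8.33333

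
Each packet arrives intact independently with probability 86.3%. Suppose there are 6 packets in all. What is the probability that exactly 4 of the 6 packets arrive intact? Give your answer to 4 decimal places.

X ~ Binomial(n=6, p=0.863).
P(X=4) = C(6,4) · p^4 · (1−p)^2
= 15 · 0.55468 · 0.018769 = 0.156162

0.1562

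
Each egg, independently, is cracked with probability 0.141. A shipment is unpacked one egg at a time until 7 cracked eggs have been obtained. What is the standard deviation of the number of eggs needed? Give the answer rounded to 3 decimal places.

Y = total eggs until the seventh success; negative binomial with r=7, p=0.141.
SD(Y) = √[r(1−p)/p²] = √(302.44957) = 17.39108

17.391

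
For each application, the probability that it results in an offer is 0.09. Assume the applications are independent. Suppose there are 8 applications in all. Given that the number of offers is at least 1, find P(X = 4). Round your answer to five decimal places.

X ~ Binomial(8, 0.09). Want P(X=4 | X≥1) = P(X=4) / P(X≥1).
P(X=4) = C(8,4)·0.09^4·0.91^4 = 0.0031494
P(X≥1) = 1 − 0.4702525 = 0.5297475
Ratio = 0.0031494 / 0.5297475 = 0.0059452

0.00595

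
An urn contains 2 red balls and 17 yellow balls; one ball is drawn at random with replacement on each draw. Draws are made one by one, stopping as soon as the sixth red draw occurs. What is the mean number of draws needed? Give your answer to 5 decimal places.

Y = total draws until the sixth success; negative binomial with r=6, p=0.105263.
E[Y] = r / p = 6 / 0.105263 = 57.0000000

57.00000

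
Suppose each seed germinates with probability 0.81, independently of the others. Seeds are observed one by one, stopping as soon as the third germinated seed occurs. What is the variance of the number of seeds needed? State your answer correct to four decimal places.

0.8688

Y = total seeds until the third success; negative binomial with r=3, p=0.81.
Var(Y) = r(1−p)/p² = 3·0.19 / 0.81² = 0.868770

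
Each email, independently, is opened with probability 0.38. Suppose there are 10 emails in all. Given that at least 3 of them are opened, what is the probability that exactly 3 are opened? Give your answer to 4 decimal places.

0.2905

X ~ Binomial(10, 0.38). Want P(X=3 | X≥3) = P(X=3) / P(X≥3).
P(X=3) = C(10,3)·0.38^3·0.62^7 = 0.231886
P(X≥3) = 1 − 0.008393 − 0.051441 − 0.141877 = 0.798289
Ratio = 0.231886 / 0.798289 = 0.290478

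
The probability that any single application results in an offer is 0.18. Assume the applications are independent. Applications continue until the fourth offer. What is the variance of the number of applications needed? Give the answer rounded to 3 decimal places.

101.235

Y = total applications until the fourth success; negative binomial with r=4, p=0.18.
Var(Y) = r(1−p)/p² = 4·0.82 / 0.18² = 101.23457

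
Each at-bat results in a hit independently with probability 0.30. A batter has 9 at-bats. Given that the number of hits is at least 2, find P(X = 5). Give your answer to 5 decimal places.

X ~ Binomial(9, 0.30). Want P(X=5 | X≥2) = P(X=5) / P(X≥2).
P(X=5) = C(9,5)·0.30^5·0.70^4 = 0.0735138
P(X≥2) = 1 − 0.0403536 − 0.1556496 = 0.8039968
Ratio = 0.0735138 / 0.8039968 = 0.0914355

0.09144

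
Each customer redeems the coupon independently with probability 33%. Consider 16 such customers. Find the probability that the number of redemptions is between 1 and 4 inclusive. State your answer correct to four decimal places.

X ~ Binomial(16, 0.33); P(1 ≤ X ≤ 4) = Σ C(16,k) p^k (1−p)^(16−k) over k:
  k=1: C(16,1)·0.33^1·0.67^15 = 0.012994
  k=2: C(16,2)·0.33^2·0.67^14 = 0.048002
  k=3: C(16,3)·0.33^3·0.67^13 = 0.110332
  k=4: C(16,4)·0.33^4·0.67^12 = 0.176614
Total = 0.347942

0.3479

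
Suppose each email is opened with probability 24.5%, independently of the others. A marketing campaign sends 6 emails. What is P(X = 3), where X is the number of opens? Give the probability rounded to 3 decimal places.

X ~ Binomial(n=6, p=0.245).
P(X=3) = C(6,3) · p^3 · (1−p)^3
= 20 · 0.014706 · 0.43037 = 0.12658

0.127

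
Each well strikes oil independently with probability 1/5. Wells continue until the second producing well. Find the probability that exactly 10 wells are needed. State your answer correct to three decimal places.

0.060

Y = trial on which the second success occurs; negative binomial, r=2, p=0.20.
P(Y=10) = C(9,1) · p^2 · (1−p)^8
= 9 · 0.04 · 0.16777 = 0.06040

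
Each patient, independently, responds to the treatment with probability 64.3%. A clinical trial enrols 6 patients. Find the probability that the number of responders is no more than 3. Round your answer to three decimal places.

0.367

X ~ Binomial(6, 0.643); P(X ≤ 3) = Σ C(6,k) p^k (1−p)^(6−k) over k:
  k=0: C(6,0)·0.643^0·0.357^6 = 0.00207
  k=1: C(6,1)·0.643^1·0.357^5 = 0.02237
  k=2: C(6,2)·0.643^2·0.357^4 = 0.10074
  k=3: C(6,3)·0.643^3·0.357^3 = 0.24192
Total = 0.36710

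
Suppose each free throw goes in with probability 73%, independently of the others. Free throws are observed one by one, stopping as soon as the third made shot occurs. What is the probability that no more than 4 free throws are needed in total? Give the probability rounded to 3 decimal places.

0.704

Finishing within 4 free throws ⇔ at least 3 successes in the first 4. With X ~ Binomial(4, 0.73), P(Y ≤ 4) = 1 − P(X ≤ 2).
  k=0: C(4,0)·0.73^0·0.27^4 = 0.00531
  k=1: C(4,1)·0.73^1·0.27^3 = 0.05747
  k=2: C(4,2)·0.73^2·0.27^2 = 0.23309
1 − 0.29588 = 0.70412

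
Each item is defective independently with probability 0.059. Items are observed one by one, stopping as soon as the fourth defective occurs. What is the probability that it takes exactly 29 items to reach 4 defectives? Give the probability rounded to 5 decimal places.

Y = trial on which the fourth success occurs; negative binomial, r=4, p=0.059.
P(Y=29) = C(28,3) · p^4 · (1−p)^25
= 3276 · 1.2117e-05 · 0.21865 = 0.0086795

0.00868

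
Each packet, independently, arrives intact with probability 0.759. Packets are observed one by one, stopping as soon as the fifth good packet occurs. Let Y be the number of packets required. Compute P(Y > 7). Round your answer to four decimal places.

0.2251

Needing more than 7 packets ⇔ fewer than 5 successes in the first 7. With X ~ Binomial(7, 0.759), P(Y > 7) = P(X ≤ 4).
  k=0: C(7,0)·0.759^0·0.241^7 = 0.000047
  k=1: C(7,1)·0.759^1·0.241^6 = 0.001041
  k=2: C(7,2)·0.759^2·0.241^5 = 0.009835
  k=3: C(7,3)·0.759^3·0.241^4 = 0.051625
  k=4: C(7,4)·0.759^4·0.241^3 = 0.162587
P(X ≤ 4) = 0.225136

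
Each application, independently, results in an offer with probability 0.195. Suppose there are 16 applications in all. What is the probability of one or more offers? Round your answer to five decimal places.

P(at least one) = 1 − P(none) = 1 − (1 − 0.195)^16
= 1 − 0.0310981 = 0.9689019

0.96890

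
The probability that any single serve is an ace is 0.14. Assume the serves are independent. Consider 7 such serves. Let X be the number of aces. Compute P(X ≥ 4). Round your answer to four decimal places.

0.0094

X ~ Binomial(7, 0.14); P(X ≥ 4) = Σ C(7,k) p^k (1−p)^(7−k) over k:
  k=4: C(7,4)·0.14^4·0.86^3 = 0.008552
  k=5: C(7,5)·0.14^5·0.86^2 = 0.000835
  k=6: C(7,6)·0.14^6·0.86^1 = 0.000045
  k=7: C(7,7)·0.14^7·0.86^0 = 0.000001
Total = 0.009434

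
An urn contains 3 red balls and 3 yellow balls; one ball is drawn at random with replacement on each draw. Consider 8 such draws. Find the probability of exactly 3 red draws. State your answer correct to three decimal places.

0.219

X ~ Binomial(n=8, p=0.50).
P(X=3) = C(8,3) · p^3 · (1−p)^5
= 56 · 0.125 · 0.03125 = 0.21875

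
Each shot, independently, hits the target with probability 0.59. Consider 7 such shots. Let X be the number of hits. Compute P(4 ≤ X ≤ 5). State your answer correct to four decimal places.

0.5447

X ~ Binomial(7, 0.59); P(4 ≤ X ≤ 5) = Σ C(7,k) p^k (1−p)^(7−k) over k:
  k=4: C(7,4)·0.59^4·0.41^3 = 0.292299
  k=5: C(7,5)·0.59^5·0.41^2 = 0.252375
Total = 0.544675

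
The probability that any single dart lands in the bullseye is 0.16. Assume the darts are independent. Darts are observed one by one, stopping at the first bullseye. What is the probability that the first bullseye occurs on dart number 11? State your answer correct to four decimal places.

Geometric (trials to first success), p = 0.16.
P(Y = 11) = (1−p)^10 · p = 0.1749 · 0.16 = 0.027984

0.0280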